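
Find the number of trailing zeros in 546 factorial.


floor(546/5) = 109
floor(546/25) = 21
floor(546/125) = 4
Total = 134

134 trailing zeros


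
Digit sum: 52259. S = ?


5 + 2 + 2 + 5 + 9 = 23


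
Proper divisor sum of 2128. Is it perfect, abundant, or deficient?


Proper divisors: 1, 2, 4, 7, 8, 14, 16, 19, 28, 38, 56, 76, 112, 133, 152, 266, 304, 532, 1064
Sum = 1 + 2 + 4 + 7 + 8 + 14 + 16 + 19 + 28 + 38 + 56 + 76 + 112 + 133 + 152 + 266 + 304 + 532 + 1064 = 2832
2832 > 2128 → abundant

s(2128) = 2832 (abundant)


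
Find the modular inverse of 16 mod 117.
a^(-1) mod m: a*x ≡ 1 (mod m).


Use the extended Euclidean algorithm on (117, 16); each row r = 117*s + 16*t:
r=117, s=1, t=0
r=16, s=0, t=1
q=7: r=5, s=1, t=-7   [117*(1) + 16*(-7) = 5]
q=3: r=1, s=-3, t=22   [117*(-3) + 16*(22) = 1]
q=5: r=0, s=16, t=-117   [117*(16) + 16*(-117) = 0]
GCD = 1 with t = 22, so 16*(22) ≡ 1 (mod 117)
Inverse = 22 mod 117 = 22
Check: 16 * 22 = 352 ≡ 1 (mod 117)

16^(-1) ≡ 22 (mod 117)


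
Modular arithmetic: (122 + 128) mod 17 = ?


122 + 128 = 250
250 mod 17 = 12


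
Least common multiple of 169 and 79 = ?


GCD(169, 79) = 1
LCM = 169*79/1 = 13351/1 = 13351

LCM = 13351


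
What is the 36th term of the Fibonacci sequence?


Sequence: 1, 1, 2, 3, 5, 8, 13, 21, 34, 55, 89, 144, 233, 377, 610, 987, 1597, 2584, 4181, 6765, 10946, 17711, 28657, 46368, 75025, 121393, 196418, 317811, 514229, 832040, 1346269, 2178309, 3524578, 5702887, 9227465, 14930352
F(36) = 14930352


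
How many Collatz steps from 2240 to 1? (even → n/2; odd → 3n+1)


2240 → 1120 → 560 → 280 → 140 → 70 → 35 → 106 → 53 → 160 → 80 → 40 → 20 → 10 → 5 → 16 → 8 → 4 → 2 → 1
Total steps = 19

19 steps


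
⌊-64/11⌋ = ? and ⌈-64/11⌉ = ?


-64/11 = -5.8182
floor = -6
ceil = -5

floor = -6, ceil = -5


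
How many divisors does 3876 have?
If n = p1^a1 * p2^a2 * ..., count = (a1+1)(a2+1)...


3876 = 2^2 × 3^1 × 17^1 × 19^1
d(3876) = (2+1) × (1+1) × (1+1) × (1+1) = 24

24 divisors


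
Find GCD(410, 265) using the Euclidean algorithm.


410 = 1 * 265 + 145
265 = 1 * 145 + 120
145 = 1 * 120 + 25
120 = 4 * 25 + 20
25 = 1 * 20 + 5
20 = 4 * 5 + 0
GCD = 5


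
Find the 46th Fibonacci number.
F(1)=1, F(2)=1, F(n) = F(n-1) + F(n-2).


Sequence: 1, 1, 2, 3, 5, 8, 13, 21, 34, 55, 89, 144, 233, 377, 610, 987, 1597, 2584, 4181, 6765, 10946, 17711, 28657, 46368, 75025, 121393, 196418, 317811, 514229, 832040, 1346269, 2178309, 3524578, 5702887, 9227465, 14930352, 24157817, 39088169, 63245986, 102334155, 165580141, 267914296, 433494437, 701408733, 1134903170, 1836311903
F(46) = 1836311903


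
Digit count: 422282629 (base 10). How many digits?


422282629 has 9 digits in base 10
floor(log10(422282629)) + 1 = floor(8.6256) + 1 = 9

9 digits (base 10)


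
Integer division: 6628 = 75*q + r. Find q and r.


6628 = 75 * 88 + 28
Check: 6600 + 28 = 6628

q = 88, r = 28


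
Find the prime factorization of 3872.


3872 / 2 = 1936
1936 / 2 = 968
968 / 2 = 484
484 / 2 = 242
242 / 2 = 121
121 / 11 = 11
11 / 11 = 1
3872 = 2^5 × 11^2


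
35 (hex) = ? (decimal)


35 (base 16) = 53 (decimal)
53 (decimal) = 53 (base 10)


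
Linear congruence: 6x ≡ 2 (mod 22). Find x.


GCD(6, 22) = 2 divides 2
Divide: 3x ≡ 1 (mod 11)
x ≡ 4 (mod 11)


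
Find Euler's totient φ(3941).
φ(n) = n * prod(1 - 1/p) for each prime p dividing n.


3941 = 7 × 563
Prime factors: 7, 563
φ(3941) = 3941 × (1-1/7) × (1-1/563)
= 3941 × 6/7 × 562/563 = 3372

φ(3941) = 3372


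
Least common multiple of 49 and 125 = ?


GCD(49, 125) = 1
LCM = 49*125/1 = 6125/1 = 6125

LCM = 6125


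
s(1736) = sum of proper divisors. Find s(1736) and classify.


Proper divisors: 1, 2, 4, 7, 8, 14, 28, 31, 56, 62, 124, 217, 248, 434, 868
Sum = 1 + 2 + 4 + 7 + 8 + 14 + 28 + 31 + 56 + 62 + 124 + 217 + 248 + 434 + 868 = 2104
2104 > 1736 → abundant

s(1736) = 2104 (abundant)


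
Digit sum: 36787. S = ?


3 + 6 + 7 + 8 + 7 = 31


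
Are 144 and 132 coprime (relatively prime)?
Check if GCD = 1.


Euclidean algorithm:
144 = 1 * 132 + 12
132 = 11 * 12 + 0
GCD(144, 132) = 12

No, not coprime (GCD = 12)


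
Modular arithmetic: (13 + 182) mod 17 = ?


13 + 182 = 195
195 mod 17 = 8


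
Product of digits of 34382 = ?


3 × 4 × 3 × 8 × 2 = 576


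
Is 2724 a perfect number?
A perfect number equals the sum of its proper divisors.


Proper divisors of 2724: 1, 2, 3, 4, 6, 12, 227, 454, 681, 908, 1362
Sum = 1 + 2 + 3 + 4 + 6 + 12 + 227 + 454 + 681 + 908 + 1362 = 3660

No, 2724 is not perfect (3660 ≠ 2724)


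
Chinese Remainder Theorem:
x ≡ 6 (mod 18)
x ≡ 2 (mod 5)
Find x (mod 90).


M = 18*5 = 90
M1 = M/18 = 5, M2 = M/5 = 18
M1^(-1) mod 18 = 11, M2^(-1) mod 5 = 2
x = 6*5*11 + 2*18*2 = 402
402 mod 90 = 42
Check: 42 mod 18 = 6 ✓, 42 mod 5 = 2 ✓

x ≡ 42 (mod 90)


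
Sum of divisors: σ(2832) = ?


Divisors of 2832: 1, 2, 3, 4, 6, 8, 12, 16, 24, 48, 59, 118, 177, 236, 354, 472, 708, 944, 1416, 2832
Sum = 1 + 2 + 3 + 4 + 6 + 8 + 12 + 16 + 24 + 48 + 59 + 118 + 177 + 236 + 354 + 472 + 708 + 944 + 1416 + 2832 = 7440

σ(2832) = 7440


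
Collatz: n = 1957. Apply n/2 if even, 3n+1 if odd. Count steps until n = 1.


1957 → 5872 → 2936 → 1468 → 734 → 367 → 1102 → 551 → 1654 → 827 → 2482 → 1241 → 3724 → 1862 → 931 → 2794 → 1397 → 4192 → 2096 → 1048 → 524 → 262 → 131 → 394 → 197 → 592 → 296 → 148 → 74 → 37 → 112 → 56 → 28 → 14 → 7 → 22 → 11 → 34 → 17 → 52 → 26 → 13 → 40 → 20 → 10 → 5 → 16 → 8 → 4 → 2 → 1
Total steps = 50

50 steps


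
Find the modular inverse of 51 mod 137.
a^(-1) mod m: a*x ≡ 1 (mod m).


Use the extended Euclidean algorithm on (137, 51); each row r = 137*s + 51*t:
r=137, s=1, t=0
r=51, s=0, t=1
q=2: r=35, s=1, t=-2   [137*(1) + 51*(-2) = 35]
q=1: r=16, s=-1, t=3   [137*(-1) + 51*(3) = 16]
q=2: r=3, s=3, t=-8   [137*(3) + 51*(-8) = 3]
q=5: r=1, s=-16, t=43   [137*(-16) + 51*(43) = 1]
q=3: r=0, s=51, t=-137   [137*(51) + 51*(-137) = 0]
GCD = 1 with t = 43, so 51*(43) ≡ 1 (mod 137)
Inverse = 43 mod 137 = 43
Check: 51 * 43 = 2193 ≡ 1 (mod 137)

51^(-1) ≡ 43 (mod 137)


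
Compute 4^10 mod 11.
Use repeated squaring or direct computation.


4^1 mod 11 = 4
4^2 mod 11 = 5
4^3 mod 11 = 9
4^4 mod 11 = 3
4^5 mod 11 = 1
4^6 mod 11 = 4
4^7 mod 11 = 5
4^8 mod 11 = 9
4^9 mod 11 = 3
4^10 mod 11 = 1


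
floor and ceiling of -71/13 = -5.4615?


-71/13 = -5.4615
floor = -6
ceil = -5

floor = -6, ceil = -5


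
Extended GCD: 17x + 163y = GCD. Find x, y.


Tabular extended Euclidean (each row: r = 17*s + 163*t):
r=17, s=1, t=0
r=163, s=0, t=1
q=0: r=17, s=1, t=0   [17*(1) + 163*(0) = 17]
q=9: r=10, s=-9, t=1   [17*(-9) + 163*(1) = 10]
q=1: r=7, s=10, t=-1   [17*(10) + 163*(-1) = 7]
q=1: r=3, s=-19, t=2   [17*(-19) + 163*(2) = 3]
q=2: r=1, s=48, t=-5   [17*(48) + 163*(-5) = 1]
q=3: r=0, s=-163, t=17   [17*(-163) + 163*(17) = 0]
GCD = 1; from the row with r=1: x=48, y=-5
Check: 17*(48) + 163*(-5) = 816 - 815 = 1

GCD = 1, x = 48, y = -5


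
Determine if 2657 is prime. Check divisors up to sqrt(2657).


Check divisors up to sqrt(2657) = 51.5461
No divisors found.
2657 is prime.

Yes, 2657 is prime


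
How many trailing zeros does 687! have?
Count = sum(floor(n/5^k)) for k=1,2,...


floor(687/5) = 137
floor(687/25) = 27
floor(687/125) = 5
floor(687/625) = 1
Total = 170

170 trailing zeros


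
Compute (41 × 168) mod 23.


41 × 168 = 6888
6888 mod 23 = 11


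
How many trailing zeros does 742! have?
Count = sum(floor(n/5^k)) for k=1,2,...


floor(742/5) = 148
floor(742/25) = 29
floor(742/125) = 5
floor(742/625) = 1
Total = 183

183 trailing zeros


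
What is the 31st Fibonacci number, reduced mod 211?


F(k) mod 211 for k=1..31:
1, 1, 2, 3, 5, 8, 13, 21, 34, 55, 89, 144, 22, 166, 188, 143, 120, 52, 172, 13, 185, 198, 172, 159, 120, 68, 188, 45, 22, 67, 89
F(31) mod 211 = 89


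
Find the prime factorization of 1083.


1083 / 3 = 361
361 / 19 = 19
19 / 19 = 1
1083 = 3 × 19^2


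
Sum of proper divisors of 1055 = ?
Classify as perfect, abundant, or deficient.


Proper divisors: 1, 5, 211
Sum = 1 + 5 + 211 = 217
217 < 1055 → deficient

s(1055) = 217 (deficient)


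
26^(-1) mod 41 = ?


Use the extended Euclidean algorithm on (41, 26); each row r = 41*s + 26*t:
r=41, s=1, t=0
r=26, s=0, t=1
q=1: r=15, s=1, t=-1   [41*(1) + 26*(-1) = 15]
q=1: r=11, s=-1, t=2   [41*(-1) + 26*(2) = 11]
q=1: r=4, s=2, t=-3   [41*(2) + 26*(-3) = 4]
q=2: r=3, s=-5, t=8   [41*(-5) + 26*(8) = 3]
q=1: r=1, s=7, t=-11   [41*(7) + 26*(-11) = 1]
q=3: r=0, s=-26, t=41   [41*(-26) + 26*(41) = 0]
GCD = 1 with t = -11, so 26*(-11) ≡ 1 (mod 41)
Inverse = -11 mod 41 = 30
Check: 26 * 30 = 780 ≡ 1 (mod 41)

26^(-1) ≡ 30 (mod 41)


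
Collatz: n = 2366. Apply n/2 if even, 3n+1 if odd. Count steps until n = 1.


2366 → 1183 → 3550 → 1775 → 5326 → 2663 → 7990 → 3995 → 11986 → 5993 → 17980 → 8990 → 4495 → 13486 → 6743 → 20230 → 10115 → 30346 → 15173 → 45520 → 22760 → 11380 → 5690 → 2845 → 8536 → 4268 → 2134 → 1067 → 3202 → 1601 → 4804 → 2402 → 1201 → 3604 → 1802 → 901 → 2704 → 1352 → 676 → 338 → 169 → 508 → 254 → 127 → 382 → 191 → 574 → 287 → 862 → 431 → 1294 → 647 → 1942 → 971 → 2914 → 1457 → 4372 → 2186 → 1093 → 3280 → 1640 → 820 → 410 → 205 → 616 → 308 → 154 → 77 → 232 → 116 → 58 → 29 → 88 → 44 → 22 → 11 → 34 → 17 → 52 → 26 → 13 → 40 → 20 → 10 → 5 → 16 → 8 → 4 → 2 → 1
Total steps = 89

89 steps


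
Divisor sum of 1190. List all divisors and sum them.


Divisors of 1190: 1, 2, 5, 7, 10, 14, 17, 34, 35, 70, 85, 119, 170, 238, 595, 1190
Sum = 1 + 2 + 5 + 7 + 10 + 14 + 17 + 34 + 35 + 70 + 85 + 119 + 170 + 238 + 595 + 1190 = 2592

σ(1190) = 2592


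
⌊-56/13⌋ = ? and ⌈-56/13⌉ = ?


-56/13 = -4.3077
floor = -5
ceil = -4

floor = -5, ceil = -4


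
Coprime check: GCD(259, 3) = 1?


Euclidean algorithm:
259 = 86 * 3 + 1
3 = 3 * 1 + 0
GCD(259, 3) = 1

Yes, coprime (GCD = 1)


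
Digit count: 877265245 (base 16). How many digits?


877265245 in base 16 = 344A015D
Number of digits = 8

8 digits (base 16)


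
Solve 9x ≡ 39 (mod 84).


GCD(9, 84) = 3 divides 39
Divide: 3x ≡ 13 (mod 28)
x ≡ 23 (mod 28)


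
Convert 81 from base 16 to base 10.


81 (base 16) = 129 (decimal)
129 (decimal) = 129 (base 10)


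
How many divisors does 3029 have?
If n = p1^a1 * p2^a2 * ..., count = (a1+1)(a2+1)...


3029 = 13^1 × 233^1
d(3029) = (1+1) × (1+1) = 4

4 divisors


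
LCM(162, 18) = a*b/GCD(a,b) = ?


GCD(162, 18) = 18
LCM = 162*18/18 = 2916/18 = 162

LCM = 162


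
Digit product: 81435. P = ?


8 × 1 × 4 × 3 × 5 = 480


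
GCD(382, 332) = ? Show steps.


382 = 1 * 332 + 50
332 = 6 * 50 + 32
50 = 1 * 32 + 18
32 = 1 * 18 + 14
18 = 1 * 14 + 4
14 = 3 * 4 + 2
4 = 2 * 2 + 0
GCD = 2


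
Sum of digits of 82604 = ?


8 + 2 + 6 + 0 + 4 = 20


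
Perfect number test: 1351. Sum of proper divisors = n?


Proper divisors of 1351: 1, 7, 193
Sum = 1 + 7 + 193 = 201

No, 1351 is not perfect (201 ≠ 1351)


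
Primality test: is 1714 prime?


1714 / 2 = 857 (exact division)
1714 is NOT prime.

No, 1714 is not prime


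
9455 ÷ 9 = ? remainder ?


9455 = 9 * 1050 + 5
Check: 9450 + 5 = 9455

q = 1050, r = 5


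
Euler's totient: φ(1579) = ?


1579 = 1579
Prime factors: 1579
φ(1579) = 1579 × (1-1/1579)
= 1579 × 1578/1579 = 1578

φ(1579) = 1578


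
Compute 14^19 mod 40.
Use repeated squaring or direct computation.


14^1 mod 40 = 14
14^2 mod 40 = 36
14^3 mod 40 = 24
14^4 mod 40 = 16
14^5 mod 40 = 24
14^6 mod 40 = 16
14^7 mod 40 = 24
14^8 mod 40 = 16
14^9 mod 40 = 24
14^10 mod 40 = 16
14^11 mod 40 = 24
14^12 mod 40 = 16
14^13 mod 40 = 24
14^14 mod 40 = 16
14^15 mod 40 = 24
14^16 mod 40 = 16
14^17 mod 40 = 24
14^18 mod 40 = 16
14^19 mod 40 = 24


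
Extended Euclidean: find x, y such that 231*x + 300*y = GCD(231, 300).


Tabular extended Euclidean (each row: r = 231*s + 300*t):
r=231, s=1, t=0
r=300, s=0, t=1
q=0: r=231, s=1, t=0   [231*(1) + 300*(0) = 231]
q=1: r=69, s=-1, t=1   [231*(-1) + 300*(1) = 69]
q=3: r=24, s=4, t=-3   [231*(4) + 300*(-3) = 24]
q=2: r=21, s=-9, t=7   [231*(-9) + 300*(7) = 21]
q=1: r=3, s=13, t=-10   [231*(13) + 300*(-10) = 3]
q=7: r=0, s=-100, t=77   [231*(-100) + 300*(77) = 0]
GCD = 3; from the row with r=3: x=13, y=-10
Check: 231*(13) + 300*(-10) = 3003 - 3000 = 3

GCD = 3, x = 13, y = -10


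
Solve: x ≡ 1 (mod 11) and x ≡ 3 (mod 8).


M = 11*8 = 88
M1 = M/11 = 8, M2 = M/8 = 11
M1^(-1) mod 11 = 7, M2^(-1) mod 8 = 3
x = 1*8*7 + 3*11*3 = 155
155 mod 88 = 67
Check: 67 mod 11 = 1 ✓, 67 mod 8 = 3 ✓

x ≡ 67 (mod 88)


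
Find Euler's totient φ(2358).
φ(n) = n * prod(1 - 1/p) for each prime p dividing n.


2358 = 2 × 3^2 × 131
Prime factors: 2, 3, 131
φ(2358) = 2358 × (1-1/2) × (1-1/3) × (1-1/131)
= 2358 × 1/2 × 2/3 × 130/131 = 780

φ(2358) = 780


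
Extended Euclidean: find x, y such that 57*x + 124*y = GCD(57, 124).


Tabular extended Euclidean (each row: r = 57*s + 124*t):
r=57, s=1, t=0
r=124, s=0, t=1
q=0: r=57, s=1, t=0   [57*(1) + 124*(0) = 57]
q=2: r=10, s=-2, t=1   [57*(-2) + 124*(1) = 10]
q=5: r=7, s=11, t=-5   [57*(11) + 124*(-5) = 7]
q=1: r=3, s=-13, t=6   [57*(-13) + 124*(6) = 3]
q=2: r=1, s=37, t=-17   [57*(37) + 124*(-17) = 1]
q=3: r=0, s=-124, t=57   [57*(-124) + 124*(57) = 0]
GCD = 1; from the row with r=1: x=37, y=-17
Check: 57*(37) + 124*(-17) = 2109 - 2108 = 1

GCD = 1, x = 37, y = -17


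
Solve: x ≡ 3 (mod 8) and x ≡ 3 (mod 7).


M = 8*7 = 56
M1 = M/8 = 7, M2 = M/7 = 8
M1^(-1) mod 8 = 7, M2^(-1) mod 7 = 1
x = 3*7*7 + 3*8*1 = 171
171 mod 56 = 3
Check: 3 mod 8 = 3 ✓, 3 mod 7 = 3 ✓

x ≡ 3 (mod 56)


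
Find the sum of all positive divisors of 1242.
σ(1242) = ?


Divisors of 1242: 1, 2, 3, 6, 9, 18, 23, 27, 46, 54, 69, 138, 207, 414, 621, 1242
Sum = 1 + 2 + 3 + 6 + 9 + 18 + 23 + 27 + 46 + 54 + 69 + 138 + 207 + 414 + 621 + 1242 = 2880

σ(1242) = 2880


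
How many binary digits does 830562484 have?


830562484 in base 2 = 110001100000010110000010110100
Number of digits = 30

30 digits (base 2)


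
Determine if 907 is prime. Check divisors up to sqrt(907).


Check divisors up to sqrt(907) = 30.1164
No divisors found.
907 is prime.

Yes, 907 is prime


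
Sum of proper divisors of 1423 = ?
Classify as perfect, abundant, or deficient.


Proper divisors: 1
Sum = 1 = 1
1 < 1423 → deficient

s(1423) = 1 (deficient)


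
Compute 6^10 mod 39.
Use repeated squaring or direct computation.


6^1 mod 39 = 6
6^2 mod 39 = 36
6^3 mod 39 = 21
6^4 mod 39 = 9
6^5 mod 39 = 15
6^6 mod 39 = 12
6^7 mod 39 = 33
6^8 mod 39 = 3
6^9 mod 39 = 18
6^10 mod 39 = 30


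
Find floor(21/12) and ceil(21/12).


21/12 = 1.7500
floor = 1
ceil = 2

floor = 1, ceil = 2


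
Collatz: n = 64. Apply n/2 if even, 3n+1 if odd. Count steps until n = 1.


64 → 32 → 16 → 8 → 4 → 2 → 1
Total steps = 6

6 steps


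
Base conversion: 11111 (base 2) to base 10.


11111 (base 2) = 31 (decimal)
31 (decimal) = 31 (base 10)


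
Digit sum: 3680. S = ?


3 + 6 + 8 + 0 = 17


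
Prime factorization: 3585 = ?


3585 / 3 = 1195
1195 / 5 = 239
239 / 239 = 1
3585 = 3 × 5 × 239


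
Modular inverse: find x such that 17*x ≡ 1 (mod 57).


Use the extended Euclidean algorithm on (57, 17); each row r = 57*s + 17*t:
r=57, s=1, t=0
r=17, s=0, t=1
q=3: r=6, s=1, t=-3   [57*(1) + 17*(-3) = 6]
q=2: r=5, s=-2, t=7   [57*(-2) + 17*(7) = 5]
q=1: r=1, s=3, t=-10   [57*(3) + 17*(-10) = 1]
q=5: r=0, s=-17, t=57   [57*(-17) + 17*(57) = 0]
GCD = 1 with t = -10, so 17*(-10) ≡ 1 (mod 57)
Inverse = -10 mod 57 = 47
Check: 17 * 47 = 799 ≡ 1 (mod 57)

17^(-1) ≡ 47 (mod 57)


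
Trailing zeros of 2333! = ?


floor(2333/5) = 466
floor(2333/25) = 93
floor(2333/125) = 18
floor(2333/625) = 3
Total = 580

580 trailing zeros


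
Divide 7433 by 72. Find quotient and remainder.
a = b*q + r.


7433 = 72 * 103 + 17
Check: 7416 + 17 = 7433

q = 103, r = 17


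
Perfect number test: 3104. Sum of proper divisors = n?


Proper divisors of 3104: 1, 2, 4, 8, 16, 32, 97, 194, 388, 776, 1552
Sum = 1 + 2 + 4 + 8 + 16 + 32 + 97 + 194 + 388 + 776 + 1552 = 3070

No, 3104 is not perfect (3070 ≠ 3104)


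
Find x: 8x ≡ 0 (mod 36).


GCD(8, 36) = 4 divides 0
Divide: 2x ≡ 0 (mod 9)
x ≡ 0 (mod 9)


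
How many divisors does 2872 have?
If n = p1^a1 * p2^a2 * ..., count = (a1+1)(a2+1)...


2872 = 2^3 × 359^1
d(2872) = (3+1) × (1+1) = 8

8 divisors


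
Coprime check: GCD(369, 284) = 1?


Euclidean algorithm:
369 = 1 * 284 + 85
284 = 3 * 85 + 29
85 = 2 * 29 + 27
29 = 1 * 27 + 2
27 = 13 * 2 + 1
2 = 2 * 1 + 0
GCD(369, 284) = 1

Yes, coprime (GCD = 1)


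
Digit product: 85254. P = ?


8 × 5 × 2 × 5 × 4 = 1600


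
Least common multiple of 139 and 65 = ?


GCD(139, 65) = 1
LCM = 139*65/1 = 9035/1 = 9035

LCM = 9035


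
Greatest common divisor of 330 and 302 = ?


330 = 1 * 302 + 28
302 = 10 * 28 + 22
28 = 1 * 22 + 6
22 = 3 * 6 + 4
6 = 1 * 4 + 2
4 = 2 * 2 + 0
GCD = 2


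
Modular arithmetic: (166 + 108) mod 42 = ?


166 + 108 = 274
274 mod 42 = 22


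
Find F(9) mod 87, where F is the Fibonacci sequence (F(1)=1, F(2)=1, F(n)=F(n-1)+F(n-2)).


F(k) mod 87 for k=1..9:
1, 1, 2, 3, 5, 8, 13, 21, 34
F(9) mod 87 = 34


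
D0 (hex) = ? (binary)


D0 (base 16) = 208 (decimal)
208 (decimal) = 11010000 (base 2)


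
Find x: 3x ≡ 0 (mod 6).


GCD(3, 6) = 3 divides 0
Divide: 1x ≡ 0 (mod 2)
x ≡ 0 (mod 2)


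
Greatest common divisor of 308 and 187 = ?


308 = 1 * 187 + 121
187 = 1 * 121 + 66
121 = 1 * 66 + 55
66 = 1 * 55 + 11
55 = 5 * 11 + 0
GCD = 11


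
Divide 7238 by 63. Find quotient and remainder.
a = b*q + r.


7238 = 63 * 114 + 56
Check: 7182 + 56 = 7238

q = 114, r = 56


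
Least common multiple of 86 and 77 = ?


GCD(86, 77) = 1
LCM = 86*77/1 = 6622/1 = 6622

LCM = 6622


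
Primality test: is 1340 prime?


1340 / 2 = 670 (exact division)
1340 is NOT prime.

No, 1340 is not prime


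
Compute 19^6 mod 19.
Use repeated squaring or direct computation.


19^1 mod 19 = 0
19^2 mod 19 = 0
19^3 mod 19 = 0
19^4 mod 19 = 0
19^5 mod 19 = 0
19^6 mod 19 = 0


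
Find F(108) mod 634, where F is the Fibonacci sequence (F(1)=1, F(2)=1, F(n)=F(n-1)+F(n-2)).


F(k) mod 634 for k=1..108:
1, 1, 2, 3, 5, 8, 13, 21, 34, 55, 89, 144, 233, 377, 610, 353, 329, 48, 377, 425, 168, 593, 127, 86, 213, 299, 512, 177, 55, 232, 287, 519, 172, 57, 229, 286, 515, 167, 48, 215, 263, 478, 107, 585, 58, 9, 67, 76, 143, 219, 362, 581, 309, 256, 565, 187, 118, 305, 423, 94, 517, 611, 494, 471, 331, 168, 499, 33, 532, 565, 463, 394, 223, 617, 206, 189, 395, 584, 345, 295, 6, 301, 307, 608, 281, 255, 536, 157, 59, 216, 275, 491, 132, 623, 121, 110, 231, 341, 572, 279, 217, 496, 79, 575, 20, 595, 615, 576
F(108) mod 634 = 576


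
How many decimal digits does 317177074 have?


317177074 has 9 digits in base 10
floor(log10(317177074)) + 1 = floor(8.5013) + 1 = 9

9 digits (base 10)


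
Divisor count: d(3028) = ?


3028 = 2^2 × 757^1
d(3028) = (2+1) × (1+1) = 6

6 divisors


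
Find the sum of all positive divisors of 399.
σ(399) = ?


Divisors of 399: 1, 3, 7, 19, 21, 57, 133, 399
Sum = 1 + 3 + 7 + 19 + 21 + 57 + 133 + 399 = 640

σ(399) = 640


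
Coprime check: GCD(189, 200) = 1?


Euclidean algorithm:
200 = 1 * 189 + 11
189 = 17 * 11 + 2
11 = 5 * 2 + 1
2 = 2 * 1 + 0
GCD(189, 200) = 1

Yes, coprime (GCD = 1)


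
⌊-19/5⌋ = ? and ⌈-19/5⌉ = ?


-19/5 = -3.8000
floor = -4
ceil = -3

floor = -4, ceil = -3


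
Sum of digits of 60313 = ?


6 + 0 + 3 + 1 + 3 = 13


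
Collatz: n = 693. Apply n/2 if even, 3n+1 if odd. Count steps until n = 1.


693 → 2080 → 1040 → 520 → 260 → 130 → 65 → 196 → 98 → 49 → 148 → 74 → 37 → 112 → 56 → 28 → 14 → 7 → 22 → 11 → 34 → 17 → 52 → 26 → 13 → 40 → 20 → 10 → 5 → 16 → 8 → 4 → 2 → 1
Total steps = 33

33 steps


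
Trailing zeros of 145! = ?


floor(145/5) = 29
floor(145/25) = 5
floor(145/125) = 1
Total = 35

35 trailing zeros


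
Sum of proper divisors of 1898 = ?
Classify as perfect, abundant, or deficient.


Proper divisors: 1, 2, 13, 26, 73, 146, 949
Sum = 1 + 2 + 13 + 26 + 73 + 146 + 949 = 1210
1210 < 1898 → deficient

s(1898) = 1210 (deficient)


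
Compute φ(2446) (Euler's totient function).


2446 = 2 × 1223
Prime factors: 2, 1223
φ(2446) = 2446 × (1-1/2) × (1-1/1223)
= 2446 × 1/2 × 1222/1223 = 1222

φ(2446) = 1222


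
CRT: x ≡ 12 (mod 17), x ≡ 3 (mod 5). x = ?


M = 17*5 = 85
M1 = M/17 = 5, M2 = M/5 = 17
M1^(-1) mod 17 = 7, M2^(-1) mod 5 = 3
x = 12*5*7 + 3*17*3 = 573
573 mod 85 = 63
Check: 63 mod 17 = 12 ✓, 63 mod 5 = 3 ✓

x ≡ 63 (mod 85)


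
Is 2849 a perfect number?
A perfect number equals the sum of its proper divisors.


Proper divisors of 2849: 1, 7, 11, 37, 77, 259, 407
Sum = 1 + 7 + 11 + 37 + 77 + 259 + 407 = 799

No, 2849 is not perfect (799 ≠ 2849)


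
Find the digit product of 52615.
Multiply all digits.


5 × 2 × 6 × 1 × 5 = 300


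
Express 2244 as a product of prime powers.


2244 / 2 = 1122
1122 / 2 = 561
561 / 3 = 187
187 / 11 = 17
17 / 17 = 1
2244 = 2^2 × 3 × 11 × 17


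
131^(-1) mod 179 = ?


Use the extended Euclidean algorithm on (179, 131); each row r = 179*s + 131*t:
r=179, s=1, t=0
r=131, s=0, t=1
q=1: r=48, s=1, t=-1   [179*(1) + 131*(-1) = 48]
q=2: r=35, s=-2, t=3   [179*(-2) + 131*(3) = 35]
q=1: r=13, s=3, t=-4   [179*(3) + 131*(-4) = 13]
q=2: r=9, s=-8, t=11   [179*(-8) + 131*(11) = 9]
q=1: r=4, s=11, t=-15   [179*(11) + 131*(-15) = 4]
q=2: r=1, s=-30, t=41   [179*(-30) + 131*(41) = 1]
q=4: r=0, s=131, t=-179   [179*(131) + 131*(-179) = 0]
GCD = 1 with t = 41, so 131*(41) ≡ 1 (mod 179)
Inverse = 41 mod 179 = 41
Check: 131 * 41 = 5371 ≡ 1 (mod 179)

131^(-1) ≡ 41 (mod 179)


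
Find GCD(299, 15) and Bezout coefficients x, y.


Tabular extended Euclidean (each row: r = 299*s + 15*t):
r=299, s=1, t=0
r=15, s=0, t=1
q=19: r=14, s=1, t=-19   [299*(1) + 15*(-19) = 14]
q=1: r=1, s=-1, t=20   [299*(-1) + 15*(20) = 1]
q=14: r=0, s=15, t=-299   [299*(15) + 15*(-299) = 0]
GCD = 1; from the row with r=1: x=-1, y=20
Check: 299*(-1) + 15*(20) = -299 + 300 = 1

GCD = 1, x = -1, y = 20


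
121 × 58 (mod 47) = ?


121 × 58 = 7018
7018 mod 47 = 15


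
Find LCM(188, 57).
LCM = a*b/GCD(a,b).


GCD(188, 57) = 1
LCM = 188*57/1 = 10716/1 = 10716

LCM = 10716


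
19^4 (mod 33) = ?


19^1 mod 33 = 19
19^2 mod 33 = 31
19^3 mod 33 = 28
19^4 mod 33 = 4


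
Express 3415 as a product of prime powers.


3415 / 5 = 683
683 / 683 = 1
3415 = 5 × 683


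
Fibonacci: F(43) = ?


Sequence: 1, 1, 2, 3, 5, 8, 13, 21, 34, 55, 89, 144, 233, 377, 610, 987, 1597, 2584, 4181, 6765, 10946, 17711, 28657, 46368, 75025, 121393, 196418, 317811, 514229, 832040, 1346269, 2178309, 3524578, 5702887, 9227465, 14930352, 24157817, 39088169, 63245986, 102334155, 165580141, 267914296, 433494437
F(43) = 433494437


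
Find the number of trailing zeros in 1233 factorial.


floor(1233/5) = 246
floor(1233/25) = 49
floor(1233/125) = 9
floor(1233/625) = 1
Total = 305

305 trailing zeros


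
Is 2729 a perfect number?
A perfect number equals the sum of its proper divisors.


Proper divisors of 2729: 1
Sum = 1 = 1

No, 2729 is not perfect (1 ≠ 2729)


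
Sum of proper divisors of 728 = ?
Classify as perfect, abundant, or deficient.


Proper divisors: 1, 2, 4, 7, 8, 13, 14, 26, 28, 52, 56, 91, 104, 182, 364
Sum = 1 + 2 + 4 + 7 + 8 + 13 + 14 + 26 + 28 + 52 + 56 + 91 + 104 + 182 + 364 = 952
952 > 728 → abundant

s(728) = 952 (abundant)


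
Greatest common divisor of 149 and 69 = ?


149 = 2 * 69 + 11
69 = 6 * 11 + 3
11 = 3 * 3 + 2
3 = 1 * 2 + 1
2 = 2 * 1 + 0
GCD = 1


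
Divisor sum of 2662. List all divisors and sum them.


Divisors of 2662: 1, 2, 11, 22, 121, 242, 1331, 2662
Sum = 1 + 2 + 11 + 22 + 121 + 242 + 1331 + 2662 = 4392

σ(2662) = 4392


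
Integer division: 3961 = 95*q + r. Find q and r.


3961 = 95 * 41 + 66
Check: 3895 + 66 = 3961

q = 41, r = 66


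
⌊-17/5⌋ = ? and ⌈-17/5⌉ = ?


-17/5 = -3.4000
floor = -4
ceil = -3

floor = -4, ceil = -3


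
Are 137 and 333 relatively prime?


Euclidean algorithm:
333 = 2 * 137 + 59
137 = 2 * 59 + 19
59 = 3 * 19 + 2
19 = 9 * 2 + 1
2 = 2 * 1 + 0
GCD(137, 333) = 1

Yes, coprime (GCD = 1)


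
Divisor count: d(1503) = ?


1503 = 3^2 × 167^1
d(1503) = (2+1) × (1+1) = 6

6 divisors


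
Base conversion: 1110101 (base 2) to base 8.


1110101 (base 2) = 117 (decimal)
117 (decimal) = 165 (base 8)


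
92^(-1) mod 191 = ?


Use the extended Euclidean algorithm on (191, 92); each row r = 191*s + 92*t:
r=191, s=1, t=0
r=92, s=0, t=1
q=2: r=7, s=1, t=-2   [191*(1) + 92*(-2) = 7]
q=13: r=1, s=-13, t=27   [191*(-13) + 92*(27) = 1]
q=7: r=0, s=92, t=-191   [191*(92) + 92*(-191) = 0]
GCD = 1 with t = 27, so 92*(27) ≡ 1 (mod 191)
Inverse = 27 mod 191 = 27
Check: 92 * 27 = 2484 ≡ 1 (mod 191)

92^(-1) ≡ 27 (mod 191)


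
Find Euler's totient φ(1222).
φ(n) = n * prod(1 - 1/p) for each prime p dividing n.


1222 = 2 × 13 × 47
Prime factors: 2, 13, 47
φ(1222) = 1222 × (1-1/2) × (1-1/13) × (1-1/47)
= 1222 × 1/2 × 12/13 × 46/47 = 552

φ(1222) = 552


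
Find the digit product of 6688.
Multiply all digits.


6 × 6 × 8 × 8 = 2304


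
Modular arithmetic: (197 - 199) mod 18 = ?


197 - 199 = -2
-2 mod 18 = 16


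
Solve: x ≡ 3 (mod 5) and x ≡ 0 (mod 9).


M = 5*9 = 45
M1 = M/5 = 9, M2 = M/9 = 5
M1^(-1) mod 5 = 4, M2^(-1) mod 9 = 2
x = 3*9*4 + 0*5*2 = 108
108 mod 45 = 18
Check: 18 mod 5 = 3 ✓, 18 mod 9 = 0 ✓

x ≡ 18 (mod 45)


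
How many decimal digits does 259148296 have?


259148296 has 9 digits in base 10
floor(log10(259148296)) + 1 = floor(8.4135) + 1 = 9

9 digits (base 10)


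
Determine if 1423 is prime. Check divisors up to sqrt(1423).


Check divisors up to sqrt(1423) = 37.7227
No divisors found.
1423 is prime.

Yes, 1423 is prime


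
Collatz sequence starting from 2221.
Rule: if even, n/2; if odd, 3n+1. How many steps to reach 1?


2221 → 6664 → 3332 → 1666 → 833 → 2500 → 1250 → 625 → 1876 → 938 → 469 → 1408 → 704 → 352 → 176 → 88 → 44 → 22 → 11 → 34 → 17 → 52 → 26 → 13 → 40 → 20 → 10 → 5 → 16 → 8 → 4 → 2 → 1
Total steps = 32

32 steps


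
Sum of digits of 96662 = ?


9 + 6 + 6 + 6 + 2 = 29


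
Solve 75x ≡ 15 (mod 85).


GCD(75, 85) = 5 divides 15
Divide: 15x ≡ 3 (mod 17)
x ≡ 7 (mod 17)


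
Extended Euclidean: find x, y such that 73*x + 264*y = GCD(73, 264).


Tabular extended Euclidean (each row: r = 73*s + 264*t):
r=73, s=1, t=0
r=264, s=0, t=1
q=0: r=73, s=1, t=0   [73*(1) + 264*(0) = 73]
q=3: r=45, s=-3, t=1   [73*(-3) + 264*(1) = 45]
q=1: r=28, s=4, t=-1   [73*(4) + 264*(-1) = 28]
q=1: r=17, s=-7, t=2   [73*(-7) + 264*(2) = 17]
q=1: r=11, s=11, t=-3   [73*(11) + 264*(-3) = 11]
q=1: r=6, s=-18, t=5   [73*(-18) + 264*(5) = 6]
q=1: r=5, s=29, t=-8   [73*(29) + 264*(-8) = 5]
q=1: r=1, s=-47, t=13   [73*(-47) + 264*(13) = 1]
q=5: r=0, s=264, t=-73   [73*(264) + 264*(-73) = 0]
GCD = 1; from the row with r=1: x=-47, y=13
Check: 73*(-47) + 264*(13) = -3431 + 3432 = 1

GCD = 1, x = -47, y = 13


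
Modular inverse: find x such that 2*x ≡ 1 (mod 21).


Use the extended Euclidean algorithm on (21, 2); each row r = 21*s + 2*t:
r=21, s=1, t=0
r=2, s=0, t=1
q=10: r=1, s=1, t=-10   [21*(1) + 2*(-10) = 1]
q=2: r=0, s=-2, t=21   [21*(-2) + 2*(21) = 0]
GCD = 1 with t = -10, so 2*(-10) ≡ 1 (mod 21)
Inverse = -10 mod 21 = 11
Check: 2 * 11 = 22 ≡ 1 (mod 21)

2^(-1) ≡ 11 (mod 21)


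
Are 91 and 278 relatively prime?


Euclidean algorithm:
278 = 3 * 91 + 5
91 = 18 * 5 + 1
5 = 5 * 1 + 0
GCD(91, 278) = 1

Yes, coprime (GCD = 1)


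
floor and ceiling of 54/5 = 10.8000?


54/5 = 10.8000
floor = 10
ceil = 11

floor = 10, ceil = 11


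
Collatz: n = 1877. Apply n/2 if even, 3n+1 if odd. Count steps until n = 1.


1877 → 5632 → 2816 → 1408 → 704 → 352 → 176 → 88 → 44 → 22 → 11 → 34 → 17 → 52 → 26 → 13 → 40 → 20 → 10 → 5 → 16 → 8 → 4 → 2 → 1
Total steps = 24

24 steps


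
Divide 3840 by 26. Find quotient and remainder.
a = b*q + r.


3840 = 26 * 147 + 18
Check: 3822 + 18 = 3840

q = 147, r = 18


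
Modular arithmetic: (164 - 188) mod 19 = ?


164 - 188 = -24
-24 mod 19 = 14


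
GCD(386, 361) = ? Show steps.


386 = 1 * 361 + 25
361 = 14 * 25 + 11
25 = 2 * 11 + 3
11 = 3 * 3 + 2
3 = 1 * 2 + 1
2 = 2 * 1 + 0
GCD = 1


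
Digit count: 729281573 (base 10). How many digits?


729281573 has 9 digits in base 10
floor(log10(729281573)) + 1 = floor(8.8629) + 1 = 9

9 digits (base 10)


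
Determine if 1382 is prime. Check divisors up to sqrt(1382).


1382 / 2 = 691 (exact division)
1382 is NOT prime.

No, 1382 is not prime


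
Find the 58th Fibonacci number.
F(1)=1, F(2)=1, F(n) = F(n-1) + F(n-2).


Sequence: 1, 1, 2, 3, 5, 8, 13, 21, 34, 55, 89, 144, 233, 377, 610, 987, 1597, 2584, 4181, 6765, 10946, 17711, 28657, 46368, 75025, 121393, 196418, 317811, 514229, 832040, 1346269, 2178309, 3524578, 5702887, 9227465, 14930352, 24157817, 39088169, 63245986, 102334155, 165580141, 267914296, 433494437, 701408733, 1134903170, 1836311903, 2971215073, 4807526976, 7778742049, 12586269025, 20365011074, 32951280099, 53316291173, 86267571272, 139583862445, 225851433717, 365435296162, 591286729879
F(58) = 591286729879


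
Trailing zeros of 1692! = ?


floor(1692/5) = 338
floor(1692/25) = 67
floor(1692/125) = 13
floor(1692/625) = 2
Total = 420

420 trailing zeros


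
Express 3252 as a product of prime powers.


3252 / 2 = 1626
1626 / 2 = 813
813 / 3 = 271
271 / 271 = 1
3252 = 2^2 × 3 × 271


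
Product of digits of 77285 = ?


7 × 7 × 2 × 8 × 5 = 3920


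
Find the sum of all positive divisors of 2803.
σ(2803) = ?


Divisors of 2803: 1, 2803
Sum = 1 + 2803 = 2804

σ(2803) = 2804


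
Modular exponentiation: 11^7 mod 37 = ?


11^1 mod 37 = 11
11^2 mod 37 = 10
11^3 mod 37 = 36
11^4 mod 37 = 26
11^5 mod 37 = 27
11^6 mod 37 = 1
11^7 mod 37 = 11


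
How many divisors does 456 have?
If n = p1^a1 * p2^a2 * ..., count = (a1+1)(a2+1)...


456 = 2^3 × 3^1 × 19^1
d(456) = (3+1) × (1+1) × (1+1) = 16

16 divisors


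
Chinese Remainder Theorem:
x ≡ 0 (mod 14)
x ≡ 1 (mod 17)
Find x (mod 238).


M = 14*17 = 238
M1 = M/14 = 17, M2 = M/17 = 14
M1^(-1) mod 14 = 5, M2^(-1) mod 17 = 11
x = 0*17*5 + 1*14*11 = 154
154 mod 238 = 154
Check: 154 mod 14 = 0 ✓, 154 mod 17 = 1 ✓

x ≡ 154 (mod 238)


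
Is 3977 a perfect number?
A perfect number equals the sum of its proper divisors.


Proper divisors of 3977: 1, 41, 97
Sum = 1 + 41 + 97 = 139

No, 3977 is not perfect (139 ≠ 3977)


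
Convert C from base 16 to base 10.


C (base 16) = 12 (decimal)
12 (decimal) = 12 (base 10)


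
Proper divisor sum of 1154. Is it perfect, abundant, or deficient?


Proper divisors: 1, 2, 577
Sum = 1 + 2 + 577 = 580
580 < 1154 → deficient

s(1154) = 580 (deficient)


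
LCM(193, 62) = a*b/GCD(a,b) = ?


GCD(193, 62) = 1
LCM = 193*62/1 = 11966/1 = 11966

LCM = 11966


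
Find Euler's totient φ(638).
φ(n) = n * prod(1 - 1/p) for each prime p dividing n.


638 = 2 × 11 × 29
Prime factors: 2, 11, 29
φ(638) = 638 × (1-1/2) × (1-1/11) × (1-1/29)
= 638 × 1/2 × 10/11 × 28/29 = 280

φ(638) = 280


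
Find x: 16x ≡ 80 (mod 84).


GCD(16, 84) = 4 divides 80
Divide: 4x ≡ 20 (mod 21)
x ≡ 5 (mod 21)


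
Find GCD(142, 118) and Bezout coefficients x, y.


Tabular extended Euclidean (each row: r = 142*s + 118*t):
r=142, s=1, t=0
r=118, s=0, t=1
q=1: r=24, s=1, t=-1   [142*(1) + 118*(-1) = 24]
q=4: r=22, s=-4, t=5   [142*(-4) + 118*(5) = 22]
q=1: r=2, s=5, t=-6   [142*(5) + 118*(-6) = 2]
q=11: r=0, s=-59, t=71   [142*(-59) + 118*(71) = 0]
GCD = 2; from the row with r=2: x=5, y=-6
Check: 142*(5) + 118*(-6) = 710 - 708 = 2

GCD = 2, x = 5, y = -6


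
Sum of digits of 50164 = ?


5 + 0 + 1 + 6 + 4 = 16


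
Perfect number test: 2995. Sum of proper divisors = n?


Proper divisors of 2995: 1, 5, 599
Sum = 1 + 5 + 599 = 605

No, 2995 is not perfect (605 ≠ 2995)


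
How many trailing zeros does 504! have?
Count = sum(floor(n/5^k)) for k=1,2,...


floor(504/5) = 100
floor(504/25) = 20
floor(504/125) = 4
Total = 124

124 trailing zeros


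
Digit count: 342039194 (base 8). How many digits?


342039194 in base 8 = 2430615232
Number of digits = 10

10 digits (base 8)


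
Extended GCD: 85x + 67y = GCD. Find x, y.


Tabular extended Euclidean (each row: r = 85*s + 67*t):
r=85, s=1, t=0
r=67, s=0, t=1
q=1: r=18, s=1, t=-1   [85*(1) + 67*(-1) = 18]
q=3: r=13, s=-3, t=4   [85*(-3) + 67*(4) = 13]
q=1: r=5, s=4, t=-5   [85*(4) + 67*(-5) = 5]
q=2: r=3, s=-11, t=14   [85*(-11) + 67*(14) = 3]
q=1: r=2, s=15, t=-19   [85*(15) + 67*(-19) = 2]
q=1: r=1, s=-26, t=33   [85*(-26) + 67*(33) = 1]
q=2: r=0, s=67, t=-85   [85*(67) + 67*(-85) = 0]
GCD = 1; from the row with r=1: x=-26, y=33
Check: 85*(-26) + 67*(33) = -2210 + 2211 = 1

GCD = 1, x = -26, y = 33


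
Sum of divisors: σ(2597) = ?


Divisors of 2597: 1, 7, 49, 53, 371, 2597
Sum = 1 + 7 + 49 + 53 + 371 + 2597 = 3078

σ(2597) = 3078


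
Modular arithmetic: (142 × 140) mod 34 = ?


142 × 140 = 19880
19880 mod 34 = 24


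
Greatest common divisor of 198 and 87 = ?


198 = 2 * 87 + 24
87 = 3 * 24 + 15
24 = 1 * 15 + 9
15 = 1 * 9 + 6
9 = 1 * 6 + 3
6 = 2 * 3 + 0
GCD = 3


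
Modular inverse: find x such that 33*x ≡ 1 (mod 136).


Use the extended Euclidean algorithm on (136, 33); each row r = 136*s + 33*t:
r=136, s=1, t=0
r=33, s=0, t=1
q=4: r=4, s=1, t=-4   [136*(1) + 33*(-4) = 4]
q=8: r=1, s=-8, t=33   [136*(-8) + 33*(33) = 1]
q=4: r=0, s=33, t=-136   [136*(33) + 33*(-136) = 0]
GCD = 1 with t = 33, so 33*(33) ≡ 1 (mod 136)
Inverse = 33 mod 136 = 33
Check: 33 * 33 = 1089 ≡ 1 (mod 136)

33^(-1) ≡ 33 (mod 136)


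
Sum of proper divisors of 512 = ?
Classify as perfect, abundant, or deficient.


Proper divisors: 1, 2, 4, 8, 16, 32, 64, 128, 256
Sum = 1 + 2 + 4 + 8 + 16 + 32 + 64 + 128 + 256 = 511
511 < 512 → deficient

s(512) = 511 (deficient)


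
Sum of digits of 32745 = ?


3 + 2 + 7 + 4 + 5 = 21


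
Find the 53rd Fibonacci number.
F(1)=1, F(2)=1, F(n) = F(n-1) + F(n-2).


Sequence: 1, 1, 2, 3, 5, 8, 13, 21, 34, 55, 89, 144, 233, 377, 610, 987, 1597, 2584, 4181, 6765, 10946, 17711, 28657, 46368, 75025, 121393, 196418, 317811, 514229, 832040, 1346269, 2178309, 3524578, 5702887, 9227465, 14930352, 24157817, 39088169, 63245986, 102334155, 165580141, 267914296, 433494437, 701408733, 1134903170, 1836311903, 2971215073, 4807526976, 7778742049, 12586269025, 20365011074, 32951280099, 53316291173
F(53) = 53316291173


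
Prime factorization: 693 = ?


693 / 3 = 231
231 / 3 = 77
77 / 7 = 11
11 / 11 = 1
693 = 3^2 × 7 × 11


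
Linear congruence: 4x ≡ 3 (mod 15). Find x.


GCD(4, 15) = 1, unique solution
a^(-1) mod 15 = 4
x = 4 * 3 mod 15 = 12

x ≡ 12 (mod 15)


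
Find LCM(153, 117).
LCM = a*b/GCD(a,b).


GCD(153, 117) = 9
LCM = 153*117/9 = 17901/9 = 1989

LCM = 1989


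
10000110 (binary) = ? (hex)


10000110 (base 2) = 134 (decimal)
134 (decimal) = 86 (base 16)


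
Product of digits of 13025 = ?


1 × 3 × 0 × 2 × 5 = 0


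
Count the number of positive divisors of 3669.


3669 = 3^1 × 1223^1
d(3669) = (1+1) × (1+1) = 4

4 divisors


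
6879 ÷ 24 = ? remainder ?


6879 = 24 * 286 + 15
Check: 6864 + 15 = 6879

q = 286, r = 15


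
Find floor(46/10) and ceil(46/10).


46/10 = 4.6000
floor = 4
ceil = 5

floor = 4, ceil = 5


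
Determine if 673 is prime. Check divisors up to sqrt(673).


Check divisors up to sqrt(673) = 25.9422
No divisors found.
673 is prime.

Yes, 673 is prime


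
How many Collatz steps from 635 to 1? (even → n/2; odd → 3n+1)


635 → 1906 → 953 → 2860 → 1430 → 715 → 2146 → 1073 → 3220 → 1610 → 805 → 2416 → 1208 → 604 → 302 → 151 → 454 → 227 → 682 → 341 → 1024 → 512 → 256 → 128 → 64 → 32 → 16 → 8 → 4 → 2 → 1
Total steps = 30

30 steps


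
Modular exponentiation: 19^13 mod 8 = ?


19^1 mod 8 = 3
19^2 mod 8 = 1
19^3 mod 8 = 3
19^4 mod 8 = 1
19^5 mod 8 = 3
19^6 mod 8 = 1
19^7 mod 8 = 3
19^8 mod 8 = 1
19^9 mod 8 = 3
19^10 mod 8 = 1
19^11 mod 8 = 3
19^12 mod 8 = 1
19^13 mod 8 = 3


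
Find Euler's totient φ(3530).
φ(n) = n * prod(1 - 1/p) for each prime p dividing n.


3530 = 2 × 5 × 353
Prime factors: 2, 5, 353
φ(3530) = 3530 × (1-1/2) × (1-1/5) × (1-1/353)
= 3530 × 1/2 × 4/5 × 352/353 = 1408

φ(3530) = 1408


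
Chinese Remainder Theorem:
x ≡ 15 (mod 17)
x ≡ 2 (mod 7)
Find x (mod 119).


M = 17*7 = 119
M1 = M/17 = 7, M2 = M/7 = 17
M1^(-1) mod 17 = 5, M2^(-1) mod 7 = 5
x = 15*7*5 + 2*17*5 = 695
695 mod 119 = 100
Check: 100 mod 17 = 15 ✓, 100 mod 7 = 2 ✓

x ≡ 100 (mod 119)


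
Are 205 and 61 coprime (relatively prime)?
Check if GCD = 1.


Euclidean algorithm:
205 = 3 * 61 + 22
61 = 2 * 22 + 17
22 = 1 * 17 + 5
17 = 3 * 5 + 2
5 = 2 * 2 + 1
2 = 2 * 1 + 0
GCD(205, 61) = 1

Yes, coprime (GCD = 1)


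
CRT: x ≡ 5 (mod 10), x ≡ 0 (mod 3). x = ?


M = 10*3 = 30
M1 = M/10 = 3, M2 = M/3 = 10
M1^(-1) mod 10 = 7, M2^(-1) mod 3 = 1
x = 5*3*7 + 0*10*1 = 105
105 mod 30 = 15
Check: 15 mod 10 = 5 ✓, 15 mod 3 = 0 ✓

x ≡ 15 (mod 30)


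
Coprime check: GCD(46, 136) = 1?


Euclidean algorithm:
136 = 2 * 46 + 44
46 = 1 * 44 + 2
44 = 22 * 2 + 0
GCD(46, 136) = 2

No, not coprime (GCD = 2)


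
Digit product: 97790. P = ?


9 × 7 × 7 × 9 × 0 = 0


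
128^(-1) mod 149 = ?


Use the extended Euclidean algorithm on (149, 128); each row r = 149*s + 128*t:
r=149, s=1, t=0
r=128, s=0, t=1
q=1: r=21, s=1, t=-1   [149*(1) + 128*(-1) = 21]
q=6: r=2, s=-6, t=7   [149*(-6) + 128*(7) = 2]
q=10: r=1, s=61, t=-71   [149*(61) + 128*(-71) = 1]
q=2: r=0, s=-128, t=149   [149*(-128) + 128*(149) = 0]
GCD = 1 with t = -71, so 128*(-71) ≡ 1 (mod 149)
Inverse = -71 mod 149 = 78
Check: 128 * 78 = 9984 ≡ 1 (mod 149)

128^(-1) ≡ 78 (mod 149)


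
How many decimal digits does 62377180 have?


62377180 has 8 digits in base 10
floor(log10(62377180)) + 1 = floor(7.7950) + 1 = 8

8 digits (base 10)


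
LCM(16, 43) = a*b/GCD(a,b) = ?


GCD(16, 43) = 1
LCM = 16*43/1 = 688/1 = 688

LCM = 688


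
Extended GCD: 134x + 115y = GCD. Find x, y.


Tabular extended Euclidean (each row: r = 134*s + 115*t):
r=134, s=1, t=0
r=115, s=0, t=1
q=1: r=19, s=1, t=-1   [134*(1) + 115*(-1) = 19]
q=6: r=1, s=-6, t=7   [134*(-6) + 115*(7) = 1]
q=19: r=0, s=115, t=-134   [134*(115) + 115*(-134) = 0]
GCD = 1; from the row with r=1: x=-6, y=7
Check: 134*(-6) + 115*(7) = -804 + 805 = 1

GCD = 1, x = -6, y = 7


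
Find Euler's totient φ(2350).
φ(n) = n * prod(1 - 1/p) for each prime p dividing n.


2350 = 2 × 5^2 × 47
Prime factors: 2, 5, 47
φ(2350) = 2350 × (1-1/2) × (1-1/5) × (1-1/47)
= 2350 × 1/2 × 4/5 × 46/47 = 920

φ(2350) = 920
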